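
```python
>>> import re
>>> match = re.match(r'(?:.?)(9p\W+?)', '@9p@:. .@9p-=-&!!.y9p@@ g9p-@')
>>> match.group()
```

The pattern matches optionally any character (non-capturing group); then the literal '9p', then one or more of a non-word character (lazy) (captured).
With `match`, the pattern is implicitly anchored at the beginning.
The match spans [0:4] → '@9p@'.
Captured: group 1 = '9p@'.

'@9p@'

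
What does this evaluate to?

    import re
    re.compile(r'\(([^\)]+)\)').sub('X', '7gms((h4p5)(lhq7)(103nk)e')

Each match is replaced by 'X'.

'7gmsXXXe'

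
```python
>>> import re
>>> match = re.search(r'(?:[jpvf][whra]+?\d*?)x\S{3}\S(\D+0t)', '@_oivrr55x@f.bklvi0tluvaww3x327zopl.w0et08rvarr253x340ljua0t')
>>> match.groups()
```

This matches one of [jpvf], then one or more of one of [whra] (lazy), then zero or more of a digit (lazy) (non-capturing group); then a literal 'x'; then exactly 3 of a non-whitespace character, then a non-whitespace character; then one or more of a non-digit, then the literal '0t' (captured).
Unlike `match`, `search` isn't anchored — it looks for the pattern anywhere in the string.
The match spans [4:20] → 'vrr55x@f.bklvi0t'.
Captured: group 1 = 'klvi0t'.

('klvi0t',)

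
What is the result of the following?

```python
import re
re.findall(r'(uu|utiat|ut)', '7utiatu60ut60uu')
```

`|` is ordered: at each position the engine commits to the first alternative that works.
With a single group, `findall` returns only what that group captured — 3 items.

['utiat', 'ut', 'uu']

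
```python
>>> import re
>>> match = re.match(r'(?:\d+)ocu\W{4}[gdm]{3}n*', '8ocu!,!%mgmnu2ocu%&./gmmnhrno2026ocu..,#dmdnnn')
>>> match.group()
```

'8ocu!,!%mgmn'

`re.match` won't scan ahead — the pattern has to work from the very first character.
The match spans [0:12] → '8ocu!,!%mgmn'.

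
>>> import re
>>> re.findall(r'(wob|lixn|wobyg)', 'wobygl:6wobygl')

Alternation tries branches left to right and keeps the first one that lets the overall match succeed at that position.
Walking the string: at [0:3] match 'wob', group 1 = 'wob'; at [8:11] match 'wob', group 1 = 'wob'.
Because there's exactly one group, `findall` drops the full match and keeps group 1 from each hit.

['wob', 'wob']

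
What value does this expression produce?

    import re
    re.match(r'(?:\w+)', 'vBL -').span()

(0, 3)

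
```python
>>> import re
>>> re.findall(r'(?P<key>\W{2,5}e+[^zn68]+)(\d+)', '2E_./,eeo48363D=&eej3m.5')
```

2 groups means each result is a tuple of 2 captured strings — 2 here.

[('./,eeo4', '8363'), ('=&eej3m.', '5')]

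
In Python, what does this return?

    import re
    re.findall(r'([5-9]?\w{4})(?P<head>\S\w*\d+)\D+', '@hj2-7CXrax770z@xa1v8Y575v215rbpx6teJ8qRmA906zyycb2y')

[('7CXra', 'x770'), ('1v8Y', '575v215rbpx6teJ8qRmA906zyycb2')]

The pattern matches optionally a character in [5-9], then exactly 4 of a word character (captured); then a non-whitespace character, then zero or more of a word character, then one or more of a digit (captured as 'head'); then one or more of a non-digit.
Walking the string: at [5:18] match '7CXrax770z@xa', groups = ('7CXra', 'x770'); at [18:52] match '1v8Y575v215rbpx6teJ8qRmA906zyycb2y', groups = ('1v8Y', '575v215rbpx6teJ8qRmA906zyycb2').
2 groups means each result is a tuple of 2 captured strings — 2 here.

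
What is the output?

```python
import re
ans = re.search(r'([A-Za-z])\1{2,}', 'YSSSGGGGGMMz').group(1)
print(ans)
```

S

The match spans [1:4] → 'SSS'.
Captured: group 1 = 'S'.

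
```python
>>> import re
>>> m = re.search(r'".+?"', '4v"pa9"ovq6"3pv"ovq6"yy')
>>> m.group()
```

'"pa9"'

Lazy quantifiers expand one character at a time until the remainder of the pattern can match.
`search` walks the string left to right and returns the first match it finds.
The match spans [2:7] → '"pa9"'.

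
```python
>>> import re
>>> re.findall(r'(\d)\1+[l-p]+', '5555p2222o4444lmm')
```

['5', '2', '4']

After group 1 captures some text, `\1` only succeeds where that same text appears again.
Scanning left to right: at [0:5] match '5555p', group 1 = '5'; at [5:10] match '2222o', group 1 = '2'; at [10:17] match '4444lmm', group 1 = '4'.
`findall` collects group 1 from each match (3 total).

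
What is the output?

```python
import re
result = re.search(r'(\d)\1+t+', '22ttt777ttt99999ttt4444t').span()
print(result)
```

`\1` has to match the exact text group 1 already captured.
`search` walks the string left to right and returns the first match it finds.
The match spans [0:5] → '22ttt'.
Captured: group 1 = '2'.

(0, 5)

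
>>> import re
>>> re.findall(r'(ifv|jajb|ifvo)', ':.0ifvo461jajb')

['ifv', 'jajb']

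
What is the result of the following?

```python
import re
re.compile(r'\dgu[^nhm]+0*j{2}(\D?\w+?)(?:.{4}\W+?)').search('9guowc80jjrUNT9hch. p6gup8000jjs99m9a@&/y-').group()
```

'9guowc80jjrUNT9hch.'

Pattern: a digit, then the literal 'gu'; then one or more of any character except [nhm]; then zero or more of the literal '0', then exactly 2 of the literal 'j'; then optionally a non-digit, then one or more of a word character (lazy) (captured); then exactly 4 of any character, then one or more of a non-word character (lazy) (non-capturing group).
The match spans [0:19] → '9guowc80jjrUNT9hch.'.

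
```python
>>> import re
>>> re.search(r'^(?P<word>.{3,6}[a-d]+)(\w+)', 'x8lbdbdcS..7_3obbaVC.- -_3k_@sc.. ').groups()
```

Pattern: anchored at the start of the string; then 3 to 6 of any character, then one or more of a character in [a-d] (captured as 'word'); then one or more of a word character (captured).
Unlike `match`, `search` isn't anchored — it looks for the pattern anywhere in the string.
The match spans [0:9] → 'x8lbdbdcS'.
Captured: group 1 = 'x8lbdbdc', group 2 = 'S'.

('x8lbdbdc', 'S')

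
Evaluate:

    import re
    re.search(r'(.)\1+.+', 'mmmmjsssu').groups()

The match spans [0:9] → 'mmmmjsssu'.
Captured: group 1 = 'm'.

('m',)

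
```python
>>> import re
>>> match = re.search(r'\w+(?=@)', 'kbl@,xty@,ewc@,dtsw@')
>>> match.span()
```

(0, 3)

The positive lookaround only admits positions where the adjacent text matches; those characters stay outside the span.
`search` walks the string left to right and returns the first match it finds.
The match spans [0:3] → 'kbl'.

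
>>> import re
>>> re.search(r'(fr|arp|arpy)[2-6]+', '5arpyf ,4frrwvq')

None

`re.search` tries every starting position until one works.
Here nothing in the string fits, so the call returns None.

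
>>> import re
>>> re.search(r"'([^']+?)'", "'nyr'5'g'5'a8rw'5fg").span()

The match spans [0:5] → "'nyr'".

(0, 5)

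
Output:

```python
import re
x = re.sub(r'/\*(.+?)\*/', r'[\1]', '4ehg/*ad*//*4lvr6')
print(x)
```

Each match is replaced using the text its own group 1 captured.

4ehg[ad]/*4lvr6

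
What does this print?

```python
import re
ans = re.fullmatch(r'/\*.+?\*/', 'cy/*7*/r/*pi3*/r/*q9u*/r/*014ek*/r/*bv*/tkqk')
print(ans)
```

None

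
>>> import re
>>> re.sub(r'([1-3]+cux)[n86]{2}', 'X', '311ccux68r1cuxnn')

'311ccux68rX'

The pattern matches one or more of a character in [1-3], then the literal 'cux' (captured); then exactly 2 of one of [n86].
Matches: at [10:16] → '1cuxnn'.
Each match is replaced by 'X'.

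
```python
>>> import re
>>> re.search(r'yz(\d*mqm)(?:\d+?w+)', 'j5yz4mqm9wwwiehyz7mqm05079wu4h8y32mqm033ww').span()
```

(2, 12)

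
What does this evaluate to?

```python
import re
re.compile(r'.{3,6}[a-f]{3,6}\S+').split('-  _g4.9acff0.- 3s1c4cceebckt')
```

['- ', '', '']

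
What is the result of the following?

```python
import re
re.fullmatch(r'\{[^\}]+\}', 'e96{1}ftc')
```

`fullmatch` succeeds only if the pattern covers the string from start to end.
Here the string isn't matched end-to-end, so the call returns None.

None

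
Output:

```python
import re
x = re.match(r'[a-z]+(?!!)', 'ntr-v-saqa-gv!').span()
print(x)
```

`(?!…)`/`(?<!…)` only lets a position through if the neighbouring text does NOT match; no characters are consumed.
`match` is anchored at position 0; if the pattern doesn't fit there, it returns None.
The match spans [0:3] → 'ntr'.

(0, 3)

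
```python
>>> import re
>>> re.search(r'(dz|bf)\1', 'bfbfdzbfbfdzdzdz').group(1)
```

'bf'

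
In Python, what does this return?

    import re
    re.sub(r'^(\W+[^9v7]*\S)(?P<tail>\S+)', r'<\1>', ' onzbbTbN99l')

The pattern matches anchored at the start of the string; then one or more of a non-word character, then zero or more of any character except [9v7], then a non-whitespace character (captured); then one or more of a non-whitespace character (captured as 'tail').
Matches: at [0:12] → ' onzbbTbN99l'.
The replacement refers to a captured group, so each match is rewritten using its own captured text.

'< onzbbTbN9>'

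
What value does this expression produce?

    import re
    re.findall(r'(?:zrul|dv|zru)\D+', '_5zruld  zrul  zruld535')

['zruld  zrul  zruld']

No capturing groups, so `findall` returns the 1 full match string.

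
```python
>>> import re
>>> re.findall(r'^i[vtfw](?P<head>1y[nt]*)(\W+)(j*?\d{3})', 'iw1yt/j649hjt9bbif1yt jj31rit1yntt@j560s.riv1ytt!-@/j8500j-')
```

`findall` packs the 3 group values into a tuple for every match.

[('1yt', '/', 'j649')]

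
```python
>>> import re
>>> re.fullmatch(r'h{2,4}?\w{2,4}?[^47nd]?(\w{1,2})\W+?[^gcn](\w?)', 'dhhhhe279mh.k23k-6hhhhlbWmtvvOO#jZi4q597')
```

Pattern: 2 to 4 of the literal 'h' (lazy), then 2 to 4 of a word character (lazy), then optionally any character except [47nd]; then 1 to 2 of a word character (captured); then one or more of a non-word character (lazy), then any character except [gcn]; then optionally a word character (captured).
`fullmatch` succeeds only if the pattern covers the string from start to end.
Here there's no way to consume every character, so the call returns None.

None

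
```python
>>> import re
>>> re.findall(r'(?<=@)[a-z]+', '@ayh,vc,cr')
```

['ayh']

The `(?=…)`/`(?<=…)` assertion just peeks at neighbouring text; it doesn't advance the match position.
Scanning left to right: at [1:4] → 'ayh'.
No capturing groups, so `findall` returns the 1 full match string.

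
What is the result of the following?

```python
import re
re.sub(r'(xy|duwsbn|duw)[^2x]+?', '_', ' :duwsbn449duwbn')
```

' :_49_n'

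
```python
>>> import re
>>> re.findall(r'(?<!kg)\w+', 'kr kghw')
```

['kr', 'kghw']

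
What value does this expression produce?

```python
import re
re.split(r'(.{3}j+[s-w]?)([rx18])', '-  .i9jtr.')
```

['-  ', '.i9jt', 'r', '.']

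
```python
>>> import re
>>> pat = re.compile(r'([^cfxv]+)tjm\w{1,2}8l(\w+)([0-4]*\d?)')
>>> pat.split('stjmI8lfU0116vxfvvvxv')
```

The pattern matches one or more of any character except [cfxv] (captured); then the literal 'tjm', then 1 to 2 of a word character, then the literal '8l'; then one or more of a word character (captured); then zero or more of a character in [0-4], then optionally a digit (captured).
Matches to split on: at [0:21] → 'stjmI8lfU0116vxfvvvxv'.
Because the pattern has a capturing group, `split` also inserts each captured text between the pieces.

['', 's', 'fU0116vxfvvvxv', '', '']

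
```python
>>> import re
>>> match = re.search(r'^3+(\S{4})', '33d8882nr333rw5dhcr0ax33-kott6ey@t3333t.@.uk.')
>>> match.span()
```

Pattern: anchored at the start of the string; then one or more of a literal '3'; then exactly 4 of a non-whitespace character (captured).
`search` walks the string left to right and returns the first match it finds.
The match spans [0:6] → '33d888'.
Captured: group 1 = 'd888'.

(0, 6)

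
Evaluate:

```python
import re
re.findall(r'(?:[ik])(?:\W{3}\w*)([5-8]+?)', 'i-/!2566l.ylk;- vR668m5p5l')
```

['6', '5']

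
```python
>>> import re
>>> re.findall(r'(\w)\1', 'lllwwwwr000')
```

['l', 'w', 'w', '0']

`\1` has to match the exact text group 1 already captured.
Matches: at [0:2] match 'll', group 1 = 'l'; at [3:5] match 'ww', group 1 = 'w'; at [5:7] match 'ww', group 1 = 'w'; at [8:10] match '00', group 1 = '0'.
With a single group, `findall` returns only what that group captured — 4 items.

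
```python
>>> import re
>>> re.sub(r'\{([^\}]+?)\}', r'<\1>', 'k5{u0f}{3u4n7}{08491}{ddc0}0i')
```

'k5<u0f><3u4n7><08491><ddc0>0i'

Matches: at [2:7] → '{u0f}'; at [7:14] → '{3u4n7}'; at [14:21] → '{08491}'; at [21:27] → '{ddc0}'.
The replacement refers to a captured group, so each match is rewritten using its own captured text.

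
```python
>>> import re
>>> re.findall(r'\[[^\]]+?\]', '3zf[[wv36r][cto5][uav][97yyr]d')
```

['[[wv36r]', '[cto5]', '[uav]', '[97yyr]']

Matches: at [3:11] → '[[wv36r]'; at [11:17] → '[cto5]'; at [17:22] → '[uav]'; at [22:29] → '[97yyr]'.
With no groups in the pattern, `findall` gives back each whole match — 4 here.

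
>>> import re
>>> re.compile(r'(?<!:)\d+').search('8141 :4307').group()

'8141'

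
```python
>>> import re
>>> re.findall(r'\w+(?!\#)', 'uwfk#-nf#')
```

The negative lookahead/lookbehind blocks any match where the forbidden context is present.
`findall` yields the raw match text (2 of them) because the pattern has no groups.

['uwf', 'n']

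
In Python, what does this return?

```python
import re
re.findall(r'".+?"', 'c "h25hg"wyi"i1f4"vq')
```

A `+?`/`*?`/`{m,n}?` starts at its minimum and grows only as far as needed for what follows to match.
With no groups in the pattern, `findall` gives back each whole match — 2 here.

['"h25hg"', '"i1f4"']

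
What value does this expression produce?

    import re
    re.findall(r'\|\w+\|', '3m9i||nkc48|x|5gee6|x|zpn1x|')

['|nkc48|', '|5gee6|', '|zpn1x|']

Since nothing is captured, `findall` lists the 3 matched substrings directly.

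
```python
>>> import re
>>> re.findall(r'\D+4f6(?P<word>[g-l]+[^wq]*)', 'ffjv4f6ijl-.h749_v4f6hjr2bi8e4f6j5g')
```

This matches one or more of a non-digit, then the literal '4f6'; then one or more of a character in [g-l], then zero or more of any character except [wq] (captured as 'word').
Walking the string: at [0:35] match 'ffjv4f6ijl-.h749_v4f6hjr2bi8e4f6j5g', group 1 = 'ijl-.h749_v4f6hjr2bi8e4f6j5g'.
With a single group, `findall` returns only what that group captured — 1 item.

['ijl-.h749_v4f6hjr2bi8e4f6j5g']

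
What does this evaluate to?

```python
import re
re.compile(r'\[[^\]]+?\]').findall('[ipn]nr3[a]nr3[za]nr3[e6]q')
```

Since nothing is captured, `findall` lists the 4 matched substrings directly.

['[ipn]', '[a]', '[za]', '[e6]']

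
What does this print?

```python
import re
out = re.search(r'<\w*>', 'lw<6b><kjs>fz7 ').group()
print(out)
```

<6b>

Unlike `match`, `search` isn't anchored — it looks for the pattern anywhere in the string.
The match spans [2:6] → '<6b>'.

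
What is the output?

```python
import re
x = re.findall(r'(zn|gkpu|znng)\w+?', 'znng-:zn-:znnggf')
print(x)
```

['zn', 'zn']

Branches in `(...|...)` are attempted left-to-right; the first branch that allows the whole pattern to succeed is taken.
Scanning left to right: at [0:3] match 'znn', group 1 = 'zn'; at [10:13] match 'znn', group 1 = 'zn'.
`findall` collects group 1 from each match (2 total).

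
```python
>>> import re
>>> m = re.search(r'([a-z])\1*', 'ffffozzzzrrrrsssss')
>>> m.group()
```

The backreference `\1` re-matches whatever the first group consumed, character for character.
`search` walks the string left to right and returns the first match it finds.
The match spans [0:4] → 'ffff'.
Captured: group 1 = 'f'.

'ffff'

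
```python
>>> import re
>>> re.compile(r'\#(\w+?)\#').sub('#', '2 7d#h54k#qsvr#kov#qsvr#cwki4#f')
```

'2 7d#qsvr#qsvr#f'

Every occurrence is swapped for '#'.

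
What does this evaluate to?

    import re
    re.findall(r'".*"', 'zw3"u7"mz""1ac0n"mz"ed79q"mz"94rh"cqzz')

['"u7"mz""1ac0n"mz"ed79q"mz"94rh"']

With no groups in the pattern, `findall` gives back each whole match — 1 here.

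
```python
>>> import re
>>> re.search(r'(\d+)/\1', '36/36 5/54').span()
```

After group 1 captures some text, `\1` only succeeds where that same text appears again.
The match spans [0:5] → '36/36'.

(0, 5)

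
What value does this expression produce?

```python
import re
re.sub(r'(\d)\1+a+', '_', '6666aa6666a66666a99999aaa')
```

'____'

`\1` is not a pattern — it's the concrete string captured by group 1, re-applied verbatim.
`sub` substitutes '_' at each match site.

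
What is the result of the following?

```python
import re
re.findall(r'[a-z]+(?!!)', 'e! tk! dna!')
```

['t', 'dn']

`(?!…)`/`(?<!…)` only lets a position through if the neighbouring text does NOT match; no characters are consumed.
Scanning left to right: at [3:4] → 't'; at [7:9] → 'dn'.
With no groups in the pattern, `findall` gives back each whole match — 2 here.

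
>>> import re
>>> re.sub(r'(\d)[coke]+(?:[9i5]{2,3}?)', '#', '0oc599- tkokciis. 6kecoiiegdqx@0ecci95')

'#9- tkokciis. #egdqx@#5'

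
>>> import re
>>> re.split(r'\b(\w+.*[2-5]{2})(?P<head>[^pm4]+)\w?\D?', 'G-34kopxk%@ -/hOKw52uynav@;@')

Because the pattern has a capturing group, `split` also inserts each captured text between the pieces.

['', 'G-34kopxk%@ -/hOKw52', 'uynav@;@', '']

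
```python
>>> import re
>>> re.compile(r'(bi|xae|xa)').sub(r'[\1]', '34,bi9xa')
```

'34,[bi]9[xa]'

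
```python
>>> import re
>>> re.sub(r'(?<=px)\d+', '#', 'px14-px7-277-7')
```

The lookaround is zero-width — it requires the adjacent text to match without consuming it, so the asserted text isn't part of the match.
Matches: at [2:4] → '14'; at [7:8] → '7'.
`sub` substitutes '#' at each match site.

'px#-px#-277-7'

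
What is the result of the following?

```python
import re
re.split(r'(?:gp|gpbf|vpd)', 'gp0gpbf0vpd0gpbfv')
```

['', '0', 'bf0', '0', 'bfv']

The regex engine tests alternatives in the order written; an earlier branch that matches wins even if a later one would match more.
The string is cut at each match, leaving 5 pieces.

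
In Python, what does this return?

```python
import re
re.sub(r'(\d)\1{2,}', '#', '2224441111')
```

'###'

A backreference is literal: `\1` must see the identical characters the first group matched.
Matches: at [0:3] → '222'; at [3:6] → '444'; at [6:10] → '1111'.
Every occurrence is swapped for '#'.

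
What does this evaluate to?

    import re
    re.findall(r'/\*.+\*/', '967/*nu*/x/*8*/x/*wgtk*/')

Scanning left to right: at [3:24] → '/*nu*/x/*8*/x/*wgtk*/'.
No capturing groups, so `findall` returns the 1 full match string.

['/*nu*/x/*8*/x/*wgtk*/']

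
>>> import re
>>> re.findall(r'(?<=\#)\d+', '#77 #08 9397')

['77', '08']

The `(?=…)`/`(?<=…)` assertion just peeks at neighbouring text; it doesn't advance the match position.
Walking the string: at [1:3] → '77'; at [5:7] → '08'.
With no groups in the pattern, `findall` gives back each whole match — 2 here.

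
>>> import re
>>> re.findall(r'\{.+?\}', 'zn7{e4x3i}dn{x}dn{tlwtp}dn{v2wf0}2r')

['{e4x3i}', '{x}', '{tlwtp}', '{v2wf0}']

A `+?`/`*?`/`{m,n}?` starts at its minimum and grows only as far as needed for what follows to match.
Walking the string: at [3:10] → '{e4x3i}'; at [12:15] → '{x}'; at [17:24] → '{tlwtp}'; at [26:33] → '{v2wf0}'.
With no groups in the pattern, `findall` gives back each whole match — 4 here.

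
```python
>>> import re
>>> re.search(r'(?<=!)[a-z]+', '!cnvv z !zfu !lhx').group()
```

'cnvv'

The `(?=…)`/`(?<=…)` assertion just peeks at neighbouring text; it doesn't advance the match position.
The match spans [1:5] → 'cnvv'.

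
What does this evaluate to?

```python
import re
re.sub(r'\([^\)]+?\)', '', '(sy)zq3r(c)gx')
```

'zq3rgx'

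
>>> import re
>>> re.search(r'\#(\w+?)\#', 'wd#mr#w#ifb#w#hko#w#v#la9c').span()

(2, 6)

`search` walks the string left to right and returns the first match it finds.
The match spans [2:6] → '#mr#'.
Captured: group 1 = 'mr'.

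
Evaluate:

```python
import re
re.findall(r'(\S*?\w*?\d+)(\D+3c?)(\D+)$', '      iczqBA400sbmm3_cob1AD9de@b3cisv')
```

3 groups means the one result is a tuple of 3 captured strings — 1 here.

[('iczqBA400sbmm3_cob1AD9', 'de@b3c', 'isv')]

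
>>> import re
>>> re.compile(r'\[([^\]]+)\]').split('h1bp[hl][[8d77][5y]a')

Matches to split on: at [4:8] → '[hl]'; at [8:15] → '[[8d77]'; at [15:19] → '[5y]'.
With a capturing group present, the delimiter's captured portion is kept in the result list.

['h1bp', 'hl', '', '[8d77', '', '5y', 'a']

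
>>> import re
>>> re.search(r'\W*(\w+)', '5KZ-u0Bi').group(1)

The pattern matches zero or more of a non-word character; then one or more of a word character (captured).
`re.search` tries every starting position until one works.
The match spans [0:3] → '5KZ'.
Captured: group 1 = '5KZ'.

'5KZ'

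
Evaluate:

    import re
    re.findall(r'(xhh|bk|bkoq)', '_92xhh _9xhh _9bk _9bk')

['xhh', 'xhh', 'bk', 'bk']

Because there's exactly one group, `findall` drops the full match and keeps group 1 from each hit.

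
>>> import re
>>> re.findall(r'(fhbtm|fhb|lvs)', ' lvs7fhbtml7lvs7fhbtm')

Alternation tries branches left to right and keeps the first one that lets the overall match succeed at that position.
`findall` collects group 1 from each match (4 total).

['lvs', 'fhbtm', 'lvs', 'fhbtm']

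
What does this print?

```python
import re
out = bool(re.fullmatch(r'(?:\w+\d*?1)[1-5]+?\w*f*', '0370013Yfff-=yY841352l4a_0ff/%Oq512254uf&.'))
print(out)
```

False

`fullmatch` succeeds only if the pattern covers the string from start to end.
Here the string isn't matched end-to-end, so the call returns None, and `bool(None)` is False.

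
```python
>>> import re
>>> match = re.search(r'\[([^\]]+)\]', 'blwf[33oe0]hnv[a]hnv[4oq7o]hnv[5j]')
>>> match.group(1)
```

`re.search` tries every starting position until one works.
The match spans [4:11] → '[33oe0]'.
Captured: group 1 = '33oe0'.

'33oe0'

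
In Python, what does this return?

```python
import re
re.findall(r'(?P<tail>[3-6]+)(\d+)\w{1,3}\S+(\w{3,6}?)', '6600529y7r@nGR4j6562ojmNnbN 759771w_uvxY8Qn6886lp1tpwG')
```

This matches one or more of a character in [3-6] (captured as 'tail'); then one or more of a digit (captured); then 1 to 3 of a word character, then one or more of a non-whitespace character; then 3 to 6 of a word character (lazy) (captured).
Matches: at [0:27] match '6600529y7r@nGR4j6562ojmNnbN', groups = ('66', '00529', 'nbN'); at [29:54] match '59771w_uvxY8Qn6886lp1tpwG', groups = ('5', '9771', 'pwG').
With 3 capturing groups, `findall` returns a 3-tuple per match.

[('66', '00529', 'nbN'), ('5', '9771', 'pwG')]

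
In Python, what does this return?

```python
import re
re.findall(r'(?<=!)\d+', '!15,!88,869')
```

Because the assertion is zero-width, the text it checks is not consumed and won't appear in the result.
`findall` yields the raw match text (2 of them) because the pattern has no groups.

['15', '88']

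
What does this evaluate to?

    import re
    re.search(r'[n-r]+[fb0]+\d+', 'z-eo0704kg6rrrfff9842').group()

'o0704'

The match spans [3:8] → 'o0704'.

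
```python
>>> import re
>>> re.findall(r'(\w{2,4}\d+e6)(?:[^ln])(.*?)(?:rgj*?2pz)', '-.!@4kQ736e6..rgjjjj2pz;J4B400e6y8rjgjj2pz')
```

[('4kQ736e6', '.')]

The pattern matches 2 to 4 of a word character, then one or more of a digit, then the literal 'e6' (captured); then any character except [ln] (non-capturing group); then zero or more of any character (lazy) (captured); then the literal 'rg', then zero or more of the literal 'j' (lazy), then the literal '2pz' (non-capturing group).
Walking the string: at [4:23] match '4kQ736e6..rgjjjj2pz', groups = ('4kQ736e6', '.').
`findall` packs the 2 group values into a tuple for every match.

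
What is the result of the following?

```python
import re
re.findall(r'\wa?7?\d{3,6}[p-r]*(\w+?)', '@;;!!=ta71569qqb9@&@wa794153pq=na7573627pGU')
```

['b', 'q', 'G']

This matches a word character, then optionally the literal 'a'; then optionally a literal '7', then 3 to 6 of a digit, then zero or more of a character in [p-r]; then one or more of a word character (lazy) (captured).
Because the quantifier is non-greedy, it stops expanding at the earliest point where the rest of the pattern can succeed.
Walking the string: at [6:16] match 'ta71569qqb', group 1 = 'b'; at [20:30] match 'wa794153pq', group 1 = 'q'; at [31:42] match 'na7573627pG', group 1 = 'G'.
With a single group, `findall` returns only what that group captured — 3 items.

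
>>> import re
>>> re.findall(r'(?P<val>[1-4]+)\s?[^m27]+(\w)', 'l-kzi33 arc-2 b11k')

[('33', '2'), ('1', 'k')]

Pattern: one or more of a character in [1-4] (captured as 'val'); then optionally whitespace, then one or more of any character except [m27]; then a word character (captured).
Walking the string: at [5:13] match '33 arc-2', groups = ('33', '2'); at [15:18] match '11k', groups = ('1', 'k').
2 groups means each result is a tuple of 2 captured strings — 2 here.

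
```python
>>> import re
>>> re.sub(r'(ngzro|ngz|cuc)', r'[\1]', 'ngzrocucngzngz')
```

`|` is ordered: at each position the engine commits to the first alternative that works.
Matches: at [0:5] → 'ngzro'; at [5:8] → 'cuc'; at [8:11] → 'ngz'; at [11:14] → 'ngz'.
The replacement refers to a captured group, so each match is rewritten using its own captured text.

'[ngzro][cuc][ngz][ngz]'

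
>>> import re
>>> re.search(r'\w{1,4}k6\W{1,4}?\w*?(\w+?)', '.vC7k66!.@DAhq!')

The pattern matches 1 to 4 of a word character, then the literal 'k6'; then 1 to 4 of a non-word character (lazy), then zero or more of a word character (lazy); then one or more of a word character (lazy) (captured).
`re.search` scans for the first position where the pattern succeeds.
Here the pattern never matches, so the call returns None.

None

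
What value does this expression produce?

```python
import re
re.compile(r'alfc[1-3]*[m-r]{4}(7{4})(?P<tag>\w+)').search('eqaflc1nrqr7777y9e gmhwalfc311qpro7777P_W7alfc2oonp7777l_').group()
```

This matches the literal 'alf', then the literal 'c'; then zero or more of a character in [1-3], then exactly 4 of a character in [m-r]; then exactly 4 of a literal '7' (captured); then one or more of a word character (captured as 'tag').
The match spans [23:57] → 'alfc311qpro7777P_W7alfc2oonp7777l_'.

'alfc311qpro7777P_W7alfc2oonp7777l_'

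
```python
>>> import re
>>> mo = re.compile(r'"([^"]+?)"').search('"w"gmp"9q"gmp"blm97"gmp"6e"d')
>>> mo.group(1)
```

'w'

The match spans [0:3] → '"w"'.
Captured: group 1 = 'w'.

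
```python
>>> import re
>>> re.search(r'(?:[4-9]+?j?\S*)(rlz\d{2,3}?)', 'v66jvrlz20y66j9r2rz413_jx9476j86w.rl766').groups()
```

The match spans [1:10] → '66jvrlz20'.
Captured: group 1 = 'rlz20'.

('rlz20',)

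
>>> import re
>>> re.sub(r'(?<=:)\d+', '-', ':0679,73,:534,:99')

':-,73,:-,:-'

The positive lookaround only admits positions where the adjacent text matches; those characters stay outside the span.
Matches: at [1:5] → '0679'; at [10:13] → '534'; at [15:17] → '99'.
Every occurrence is swapped for '-'.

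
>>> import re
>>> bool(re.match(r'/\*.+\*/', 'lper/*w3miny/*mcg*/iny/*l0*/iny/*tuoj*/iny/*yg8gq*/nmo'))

False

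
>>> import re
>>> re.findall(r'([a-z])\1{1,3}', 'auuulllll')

`\1` is not a pattern — it's the concrete string captured by group 1, re-applied verbatim.
Walking the string: at [1:4] match 'uuu', group 1 = 'u'; at [4:8] match 'llll', group 1 = 'l'.
With a single group, `findall` returns only what that group captured — 2 items.

['u', 'l']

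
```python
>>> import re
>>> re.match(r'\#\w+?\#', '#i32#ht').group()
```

`match` is anchored at position 0; if the pattern doesn't fit there, it returns None.
The match spans [0:5] → '#i32#'.

'#i32#'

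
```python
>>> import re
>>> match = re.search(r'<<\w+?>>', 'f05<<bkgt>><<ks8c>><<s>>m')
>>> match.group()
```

`search` walks the string left to right and returns the first match it finds.
The match spans [3:11] → '<<bkgt>>'.

'<<bkgt>>'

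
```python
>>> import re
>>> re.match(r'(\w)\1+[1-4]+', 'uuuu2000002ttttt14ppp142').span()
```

A backreference is literal: `\1` must see the identical characters the first group matched.
`re.match` only tries the pattern at the start of the string.
The match spans [0:5] → 'uuuu2'.
Captured: group 1 = 'u'.

(0, 5)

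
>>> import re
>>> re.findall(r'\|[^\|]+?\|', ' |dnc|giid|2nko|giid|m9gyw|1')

['|dnc|', '|2nko|', '|m9gyw|']

Since nothing is captured, `findall` lists the 3 matched substrings directly.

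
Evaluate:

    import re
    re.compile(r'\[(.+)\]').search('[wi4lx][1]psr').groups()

('wi4lx][1',)

`re.search` tries every starting position until one works.
The match spans [0:10] → '[wi4lx][1]'.
Captured: group 1 = 'wi4lx][1'.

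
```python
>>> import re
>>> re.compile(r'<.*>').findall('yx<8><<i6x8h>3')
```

['<8><<i6x8h>']

Walking the string: at [2:13] → '<8><<i6x8h>'.
Since nothing is captured, `findall` lists the 1 matched substring directly.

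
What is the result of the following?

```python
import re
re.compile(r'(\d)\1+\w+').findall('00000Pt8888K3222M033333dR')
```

`\1` is not a pattern — it's the concrete string captured by group 1, re-applied verbatim.
Scanning left to right: at [0:25] match '00000Pt8888K3222M033333dR', group 1 = '0'.
`findall` collects group 1 from the one match (1 total).

['0']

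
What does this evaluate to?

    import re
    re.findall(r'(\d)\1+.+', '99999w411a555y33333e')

['9']

After group 1 captures some text, `\1` only succeeds where that same text appears again.
With a single group, `findall` returns only what that group captured — 1 item.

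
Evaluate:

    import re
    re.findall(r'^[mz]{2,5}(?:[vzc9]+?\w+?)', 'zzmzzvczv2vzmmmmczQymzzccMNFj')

['zzmzzvc']

Pattern: anchored at the start of the string; then 2 to 5 of one of [mz]; then one or more of one of [vzc9] (lazy), then one or more of a word character (lazy) (non-capturing group).
Walking the string: at [0:7] → 'zzmzzvc'.
Since nothing is captured, `findall` lists the 1 matched substring directly.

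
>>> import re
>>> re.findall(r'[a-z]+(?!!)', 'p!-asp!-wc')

['as', 'wc']

Because the assertion is negative and zero-width, positions next to the forbidden text are skipped.
`findall` yields the raw match text (2 of them) because the pattern has no groups.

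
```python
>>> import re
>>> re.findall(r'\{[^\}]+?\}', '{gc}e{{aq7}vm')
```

['{gc}', '{{aq7}']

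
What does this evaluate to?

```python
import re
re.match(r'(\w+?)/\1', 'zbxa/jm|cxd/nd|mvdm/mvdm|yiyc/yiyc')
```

`re.match` won't scan ahead — the pattern has to work from the very first character.
Here position 0 doesn't satisfy it, so the call returns None.

None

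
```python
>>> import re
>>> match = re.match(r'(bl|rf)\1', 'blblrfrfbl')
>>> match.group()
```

'blbl'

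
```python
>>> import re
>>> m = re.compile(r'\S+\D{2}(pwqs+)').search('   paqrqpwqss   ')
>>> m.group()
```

Pattern: one or more of a non-whitespace character; then exactly 2 of a non-digit; then the literal 'pwq', then one or more of the literal 's' (captured).
The match spans [3:13] → 'paqrqpwqss'.

'paqrqpwqss'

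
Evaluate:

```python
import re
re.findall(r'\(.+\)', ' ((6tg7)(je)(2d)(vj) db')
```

With no groups in the pattern, `findall` gives back each whole match — 1 here.

['((6tg7)(je)(2d)(vj)']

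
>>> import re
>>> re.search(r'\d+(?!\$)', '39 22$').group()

`(?!…)`/`(?<!…)` only lets a position through if the neighbouring text does NOT match; no characters are consumed.
The match spans [0:2] → '39'.

'39'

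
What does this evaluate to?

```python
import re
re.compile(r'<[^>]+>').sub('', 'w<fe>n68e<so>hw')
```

`sub` substitutes '' at each match site.

'wn68ehw'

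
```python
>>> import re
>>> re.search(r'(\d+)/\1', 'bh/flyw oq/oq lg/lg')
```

None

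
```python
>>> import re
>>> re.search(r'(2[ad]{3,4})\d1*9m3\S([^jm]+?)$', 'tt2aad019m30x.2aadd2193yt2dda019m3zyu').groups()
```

('2dda', 'yu')

Pattern: the literal '2', then 3 to 4 of one of [ad] (captured); then a digit; then zero or more of a literal '1'; then the literal '9m3', then a non-whitespace character; then one or more of any character except [jm] (lazy) (captured); then anchored at the end.
`search` walks the string left to right and returns the first match it finds.
The match spans [25:37] → '2dda019m3zyu'.
Captured: group 1 = '2dda', group 2 = 'yu'.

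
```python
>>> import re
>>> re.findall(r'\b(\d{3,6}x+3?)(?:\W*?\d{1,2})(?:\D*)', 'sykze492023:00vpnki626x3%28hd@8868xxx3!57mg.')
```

['8868xxx3']

One capturing group, so `findall` returns just the captured substring from the one match — 1 in all.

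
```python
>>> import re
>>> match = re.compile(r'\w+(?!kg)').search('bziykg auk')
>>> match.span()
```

(0, 6)

The negative lookahead/lookbehind blocks any match where the forbidden context is present.
`re.search` tries every starting position until one works.
The match spans [0:6] → 'bziykg'.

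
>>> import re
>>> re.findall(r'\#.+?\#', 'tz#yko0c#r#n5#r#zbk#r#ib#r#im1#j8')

Walking the string: at [2:9] → '#yko0c#'; at [10:14] → '#n5#'; at [15:20] → '#zbk#'; at [21:25] → '#ib#'; at [26:31] → '#im1#'.
No capturing groups, so `findall` returns the 5 full match strings.

['#yko0c#', '#n5#', '#zbk#', '#ib#', '#im1#']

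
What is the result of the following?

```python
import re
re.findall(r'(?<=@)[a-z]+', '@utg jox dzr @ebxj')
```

Because the assertion is zero-width, the text it checks is not consumed and won't appear in the result.
With no groups in the pattern, `findall` gives back each whole match — 2 here.

['utg', 'ebxj']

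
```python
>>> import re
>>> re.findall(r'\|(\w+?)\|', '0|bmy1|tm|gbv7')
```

`findall` collects group 1 from the one match (1 total).

['bmy1']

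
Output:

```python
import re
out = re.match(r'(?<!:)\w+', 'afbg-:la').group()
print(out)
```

afbg

With `match`, the pattern is implicitly anchored at the beginning.
The match spans [0:4] → 'afbg'.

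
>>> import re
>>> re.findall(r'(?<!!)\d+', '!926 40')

['26', '40']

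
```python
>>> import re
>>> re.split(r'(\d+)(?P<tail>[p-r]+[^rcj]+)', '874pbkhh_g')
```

['', '874', 'pbkhh_g', '']

This matches one or more of a digit (captured); then one or more of a character in [p-r], then one or more of any character except [rcj] (captured as 'tail').
`re.split` interleaves the captured-group text with the surrounding fragments.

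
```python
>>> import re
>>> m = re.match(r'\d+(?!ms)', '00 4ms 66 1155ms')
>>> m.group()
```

The negative lookaround is zero-width — it rules out positions where the adjacent text would match, without consuming anything.
`re.match` only tries the pattern at the start of the string.
The match spans [0:2] → '00'.

'00'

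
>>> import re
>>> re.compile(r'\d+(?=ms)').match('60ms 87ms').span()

Because the assertion is zero-width, the text it checks is not consumed and won't appear in the result.
`re.match` won't scan ahead — the pattern has to work from the very first character.
The match spans [0:2] → '60'.

(0, 2)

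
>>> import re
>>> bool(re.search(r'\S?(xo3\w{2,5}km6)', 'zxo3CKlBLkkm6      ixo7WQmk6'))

False

This matches optionally a non-whitespace character; then the literal 'xo3', then 2 to 5 of a word character, then the literal 'km6' (captured).
Unlike `match`, `search` isn't anchored — it looks for the pattern anywhere in the string.
Here the pattern never matches, so the call returns None, and `bool(None)` is False.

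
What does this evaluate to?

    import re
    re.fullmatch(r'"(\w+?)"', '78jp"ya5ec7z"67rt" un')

`fullmatch` succeeds only if the pattern covers the string from start to end.
Here there's no way to consume every character, so the call returns None.

None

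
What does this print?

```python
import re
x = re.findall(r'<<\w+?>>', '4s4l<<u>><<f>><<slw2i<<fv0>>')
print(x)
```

`findall` yields the raw match text (3 of them) because the pattern has no groups.

['<<u>>', '<<f>>', '<<fv0>>']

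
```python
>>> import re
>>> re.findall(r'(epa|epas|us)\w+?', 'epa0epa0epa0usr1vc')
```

With a single group, `findall` returns only what that group captured — 4 items.

['epa', 'epa', 'epa', 'us']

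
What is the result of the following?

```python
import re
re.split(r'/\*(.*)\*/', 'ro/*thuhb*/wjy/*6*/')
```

['ro', 'thuhb*/wjy/*6', '']

Because the pattern has a capturing group, `split` also inserts each captured text between the pieces.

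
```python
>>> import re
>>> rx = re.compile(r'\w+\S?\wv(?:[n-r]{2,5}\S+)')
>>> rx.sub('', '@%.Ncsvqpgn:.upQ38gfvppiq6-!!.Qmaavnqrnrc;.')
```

'@%.'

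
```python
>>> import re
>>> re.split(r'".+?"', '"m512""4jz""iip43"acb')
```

Matches to split on: at [0:6] → '"m512"'; at [6:11] → '"4jz"'; at [11:18] → '"iip43"'.
`split` removes every match and returns the 4 fragments in between.

['', '', '', 'acb']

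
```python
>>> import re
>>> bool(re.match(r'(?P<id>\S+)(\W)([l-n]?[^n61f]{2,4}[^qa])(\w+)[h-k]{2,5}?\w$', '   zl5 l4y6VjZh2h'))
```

With `match`, the pattern is implicitly anchored at the beginning.
Here the pattern fails at index 0, so the call returns None, and `bool(None)` is False.

False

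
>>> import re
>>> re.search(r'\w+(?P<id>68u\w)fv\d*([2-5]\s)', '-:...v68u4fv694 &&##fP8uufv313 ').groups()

The match spans [5:16] → 'v68u4fv694 '.
Captured: group 1 = '68u4', group 2 = '4 '.

('68u4', '4 ')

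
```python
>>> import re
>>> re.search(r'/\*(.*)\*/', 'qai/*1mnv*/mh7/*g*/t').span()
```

(3, 19)

The match spans [3:19] → '/*1mnv*/mh7/*g*/'.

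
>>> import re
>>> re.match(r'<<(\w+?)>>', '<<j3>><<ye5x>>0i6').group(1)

'j3'

With `match`, the pattern is implicitly anchored at the beginning.
The match spans [0:6] → '<<j3>>'.
Captured: group 1 = 'j3'.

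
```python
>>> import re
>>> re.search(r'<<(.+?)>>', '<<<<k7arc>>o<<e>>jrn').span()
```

(0, 11)

Lazy quantifiers expand one character at a time until the remainder of the pattern can match.
Unlike `match`, `search` isn't anchored — it looks for the pattern anywhere in the string.
The match spans [0:11] → '<<<<k7arc>>'.
Captured: group 1 = '<<k7arc'.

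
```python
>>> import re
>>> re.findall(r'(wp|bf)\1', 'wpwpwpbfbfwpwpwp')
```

['wp', 'bf', 'wp']

`\1` is not a pattern — it's the concrete string captured by group 1, re-applied verbatim.
Matches: at [0:4] match 'wpwp', group 1 = 'wp'; at [6:10] match 'bfbf', group 1 = 'bf'; at [10:14] match 'wpwp', group 1 = 'wp'.
One capturing group, so `findall` returns just the captured substring from each match — 3 in all.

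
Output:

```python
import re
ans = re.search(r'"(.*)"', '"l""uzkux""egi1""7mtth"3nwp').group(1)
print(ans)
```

l""uzkux""egi1""7mtth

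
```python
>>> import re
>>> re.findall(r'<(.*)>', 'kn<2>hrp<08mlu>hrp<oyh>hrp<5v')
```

['2>hrp<08mlu>hrp<oyh']

Walking the string: at [2:23] match '<2>hrp<08mlu>hrp<oyh>', group 1 = '2>hrp<08mlu>hrp<oyh'.
One capturing group, so `findall` returns just the captured substring from the one match — 1 in all.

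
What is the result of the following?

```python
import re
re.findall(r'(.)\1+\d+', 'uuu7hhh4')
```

['u', 'h']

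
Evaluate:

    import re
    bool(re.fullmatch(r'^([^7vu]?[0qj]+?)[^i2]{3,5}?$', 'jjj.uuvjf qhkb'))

Pattern: anchored at the start of the string; then optionally any character except [7vu], then one or more of one of [0qj] (lazy) (captured); then 3 to 5 of any character except [i2] (lazy); then anchored at the end.
For `fullmatch`, every character of the input must be accounted for by the pattern.
Here the string isn't matched end-to-end, so the call returns None, and `bool(None)` is False.

False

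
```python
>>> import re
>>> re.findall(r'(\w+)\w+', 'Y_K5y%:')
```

The pattern matches one or more of a word character (captured); then one or more of a word character.
Scanning left to right: at [0:5] match 'Y_K5y', group 1 = 'Y_K5'.
Because there's exactly one group, `findall` drops the full match and keeps group 1 from the one hit.

['Y_K5']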